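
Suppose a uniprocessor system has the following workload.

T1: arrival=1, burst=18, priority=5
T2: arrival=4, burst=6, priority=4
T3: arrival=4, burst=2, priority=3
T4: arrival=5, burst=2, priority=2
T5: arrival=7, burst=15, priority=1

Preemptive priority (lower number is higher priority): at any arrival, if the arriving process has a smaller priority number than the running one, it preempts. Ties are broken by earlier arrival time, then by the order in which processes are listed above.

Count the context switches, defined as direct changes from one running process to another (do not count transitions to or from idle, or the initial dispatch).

Timeline: | idle 0-1 | T1 1-4 | T3 4-5 | T4 5-7 | T5 7-22 | T3 22-23 | T2 23-29 | T1 29-44 |
Completion: T1=44  T2=29  T3=23  T4=7  T5=22

6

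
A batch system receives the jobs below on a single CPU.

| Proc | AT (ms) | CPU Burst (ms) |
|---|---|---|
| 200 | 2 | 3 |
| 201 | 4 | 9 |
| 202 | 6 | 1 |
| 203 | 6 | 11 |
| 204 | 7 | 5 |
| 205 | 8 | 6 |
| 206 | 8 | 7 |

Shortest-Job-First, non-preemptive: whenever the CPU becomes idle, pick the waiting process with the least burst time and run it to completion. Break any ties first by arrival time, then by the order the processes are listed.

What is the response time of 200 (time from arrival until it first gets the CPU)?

0

Gantt: | idle 0-2 | 200 2-5 | 201 5-14 | 202 14-15 | 204 15-20 | 205 20-26 | 206 26-33 | 203 33-44 |
Completion: 200=5  201=14  202=15  203=44  204=20  205=26  206=33
Turnaround (C−A): 200=3  201=10  202=9  203=38  204=13  205=18  206=25
Response(200) = first start − arrival = 2 − 2 = 0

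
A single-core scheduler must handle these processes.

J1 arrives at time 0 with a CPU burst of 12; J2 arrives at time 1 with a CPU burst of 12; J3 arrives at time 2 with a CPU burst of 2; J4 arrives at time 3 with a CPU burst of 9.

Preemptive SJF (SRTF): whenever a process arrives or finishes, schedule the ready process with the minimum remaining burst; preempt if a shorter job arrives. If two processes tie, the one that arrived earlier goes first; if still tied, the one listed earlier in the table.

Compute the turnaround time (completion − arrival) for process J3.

Schedule: | J1 0-2 | J3 2-4 | J4 4-13 | J1 13-23 | J2 23-35 |
Completion: J1=23  J2=35  J3=4  J4=13
Turnaround (C−A): J1=23  J2=34  J3=2  J4=10
Turnaround(J3) = completion − arrival = 4 − 2 = 2

2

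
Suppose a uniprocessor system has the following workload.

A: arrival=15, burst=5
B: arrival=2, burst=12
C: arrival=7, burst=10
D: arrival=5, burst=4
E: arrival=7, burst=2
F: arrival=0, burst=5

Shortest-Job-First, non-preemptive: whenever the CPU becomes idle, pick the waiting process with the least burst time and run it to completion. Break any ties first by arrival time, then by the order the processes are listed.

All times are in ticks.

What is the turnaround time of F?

5

Timeline: | F 0-5 | D 5-9 | E 9-11 | C 11-21 | A 21-26 | B 26-38 |
Completion: A=26  B=38  C=21  D=9  E=11  F=5
Turnaround (C−A): A=11  B=36  C=14  D=4  E=4  F=5
Turnaround(F) = completion − arrival = 5 − 0 = 5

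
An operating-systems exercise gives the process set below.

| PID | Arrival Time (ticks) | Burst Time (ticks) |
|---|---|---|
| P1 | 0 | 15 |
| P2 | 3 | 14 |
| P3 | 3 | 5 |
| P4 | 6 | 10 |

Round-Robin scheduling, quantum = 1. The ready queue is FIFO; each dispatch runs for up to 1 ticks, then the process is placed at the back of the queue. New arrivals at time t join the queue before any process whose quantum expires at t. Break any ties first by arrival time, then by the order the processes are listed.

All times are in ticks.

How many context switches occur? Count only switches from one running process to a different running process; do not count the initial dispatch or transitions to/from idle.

40

Schedule: | P1 0-3 | P2 3-4 | P3 4-5 | P1 5-6 | P2 6-7 | P3 7-8 | P4 8-9 | P1 9-10 | P2 10-11 | P3 11-12 | P4 12-13 | P1 13-14 | P2 14-15 | P3 15-16 | P4 16-17 | P1 17-18 | P2 18-19 | P3 19-20 | P4 20-21 | P1 21-22 | P2 22-23 | P4 23-24 | P1 24-25 | P2 25-26 | P4 26-27 | P1 27-28 | P2 28-29 | P4 29-30 | P1 30-31 | P2 31-32 | P4 32-33 | P1 33-34 | P2 34-35 | P4 35-36 | P1 36-37 | P2 37-38 | P4 38-39 | P1 39-40 | P2 40-41 | P1 41-42 | P2 42-44 |
Completion: P1=42  P2=44  P3=20  P4=39
Turnaround (C−A): P1=42  P2=41  P3=17  P4=33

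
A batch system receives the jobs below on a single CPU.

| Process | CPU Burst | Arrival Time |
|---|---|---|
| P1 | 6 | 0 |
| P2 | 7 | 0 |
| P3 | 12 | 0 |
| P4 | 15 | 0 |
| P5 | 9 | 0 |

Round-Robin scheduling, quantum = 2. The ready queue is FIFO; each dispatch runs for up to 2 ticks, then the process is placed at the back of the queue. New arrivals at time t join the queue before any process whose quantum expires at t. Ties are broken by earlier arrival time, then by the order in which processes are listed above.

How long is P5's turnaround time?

Schedule: | P1 0-2 | P2 2-4 | P3 4-6 | P4 6-8 | P5 8-10 | P1 10-12 | P2 12-14 | P3 14-16 | P4 16-18 | P5 18-20 | P1 20-22 | P2 22-24 | P3 24-26 | P4 26-28 | P5 28-30 | P2 30-31 | P3 31-33 | P4 33-35 | P5 35-37 | P3 37-39 | P4 39-41 | P5 41-42 | P3 42-44 | P4 44-49 |
Completion: P1=22  P2=31  P3=44  P4=49  P5=42
Turnaround (C−A): P1=22  P2=31  P3=44  P4=49  P5=42
Turnaround(P5) = completion − arrival = 42 − 0 = 42

42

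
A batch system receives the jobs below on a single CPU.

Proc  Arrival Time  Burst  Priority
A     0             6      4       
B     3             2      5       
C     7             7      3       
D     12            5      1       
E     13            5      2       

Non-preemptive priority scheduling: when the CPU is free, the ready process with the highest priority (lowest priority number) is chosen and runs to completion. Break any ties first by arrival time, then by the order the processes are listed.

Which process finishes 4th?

D

Schedule: | A 0-6 | B 6-8 | C 8-15 | D 15-20 | E 20-25 |
Completion: A=6  B=8  C=15  D=20  E=25
Turnaround (C−A): A=6  B=5  C=8  D=8  E=12
Finish order: A → B → C → D → E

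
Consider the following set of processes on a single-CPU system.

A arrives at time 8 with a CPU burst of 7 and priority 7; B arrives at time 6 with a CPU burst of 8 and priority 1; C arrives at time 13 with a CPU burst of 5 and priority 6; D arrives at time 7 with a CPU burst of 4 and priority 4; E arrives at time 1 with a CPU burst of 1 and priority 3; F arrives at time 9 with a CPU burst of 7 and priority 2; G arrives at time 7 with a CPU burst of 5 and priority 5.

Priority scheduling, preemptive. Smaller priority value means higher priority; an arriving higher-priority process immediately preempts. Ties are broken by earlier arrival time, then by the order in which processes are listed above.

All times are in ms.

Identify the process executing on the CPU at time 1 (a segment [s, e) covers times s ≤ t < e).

E

Timeline: | idle 0-1 | E 1-2 | idle 2-6 | B 6-14 | F 14-21 | D 21-25 | G 25-30 | C 30-35 | A 35-42 |
Completion: A=42  B=14  C=35  D=25  E=2  F=21  G=30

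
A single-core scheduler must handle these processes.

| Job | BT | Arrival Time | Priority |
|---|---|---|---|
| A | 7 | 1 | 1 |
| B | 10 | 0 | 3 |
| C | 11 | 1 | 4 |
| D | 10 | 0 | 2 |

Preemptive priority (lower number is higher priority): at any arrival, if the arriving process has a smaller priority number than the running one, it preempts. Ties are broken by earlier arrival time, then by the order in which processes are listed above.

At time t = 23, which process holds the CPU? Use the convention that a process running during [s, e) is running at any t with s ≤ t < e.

B

Schedule: | D 0-1 | A 1-8 | D 8-17 | B 17-27 | C 27-38 |
Completion: A=8  B=27  C=38  D=17
Turnaround (C−A): A=7  B=27  C=37  D=17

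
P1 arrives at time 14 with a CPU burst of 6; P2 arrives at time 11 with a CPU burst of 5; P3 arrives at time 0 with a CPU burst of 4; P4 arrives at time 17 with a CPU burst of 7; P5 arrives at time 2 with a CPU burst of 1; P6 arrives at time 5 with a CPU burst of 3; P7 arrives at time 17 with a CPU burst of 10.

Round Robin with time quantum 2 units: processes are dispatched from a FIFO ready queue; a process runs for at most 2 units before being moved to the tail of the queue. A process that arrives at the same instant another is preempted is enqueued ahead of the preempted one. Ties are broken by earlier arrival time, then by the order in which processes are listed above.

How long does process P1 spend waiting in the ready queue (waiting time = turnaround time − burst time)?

Gantt: | P3 0-2 | P5 2-3 | P3 3-5 | P6 5-8 | idle 8-11 | P2 11-15 | P1 15-17 | P2 17-18 | P4 18-20 | P7 20-22 | P1 22-24 | P4 24-26 | P7 26-28 | P1 28-30 | P4 30-32 | P7 32-34 | P4 34-35 | P7 35-39 |
Completion: P1=30  P2=18  P3=5  P4=35  P5=3  P6=8  P7=39
Turnaround (C−A): P1=16  P2=7  P3=5  P4=18  P5=1  P6=3  P7=22
Waiting(P1) = turnaround − burst = 16 − 6 = 10

10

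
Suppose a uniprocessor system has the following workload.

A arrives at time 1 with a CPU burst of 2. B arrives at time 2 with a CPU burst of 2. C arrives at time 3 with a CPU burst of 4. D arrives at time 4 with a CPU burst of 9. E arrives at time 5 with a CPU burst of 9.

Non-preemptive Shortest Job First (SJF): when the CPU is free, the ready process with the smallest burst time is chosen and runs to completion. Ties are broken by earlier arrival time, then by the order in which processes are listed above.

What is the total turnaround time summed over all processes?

Schedule: | idle 0-1 | A 1-3 | B 3-5 | C 5-9 | D 9-18 | E 18-27 |
Completion: A=3  B=5  C=9  D=18  E=27
Turnaround = completion − arrival: A=2, B=3, C=6, D=14, E=22
Total turnaround = 2 + 3 + 6 + 14 + 22 = 47

47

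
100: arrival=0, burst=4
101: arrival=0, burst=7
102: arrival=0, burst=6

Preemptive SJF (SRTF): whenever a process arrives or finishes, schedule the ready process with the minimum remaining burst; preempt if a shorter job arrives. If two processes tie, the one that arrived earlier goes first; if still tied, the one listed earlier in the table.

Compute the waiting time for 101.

Schedule: | 100 0-4 | 102 4-10 | 101 10-17 |
Completion: 100=4  101=17  102=10
Turnaround (C−A): 100=4  101=17  102=10
Waiting(101) = turnaround − burst = 17 − 7 = 10

10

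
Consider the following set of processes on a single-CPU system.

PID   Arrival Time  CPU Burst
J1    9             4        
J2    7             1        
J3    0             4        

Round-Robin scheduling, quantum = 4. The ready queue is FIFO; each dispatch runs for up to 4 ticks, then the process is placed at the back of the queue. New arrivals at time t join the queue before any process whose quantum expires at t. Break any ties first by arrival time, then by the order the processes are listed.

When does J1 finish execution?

13

Gantt: | J3 0-4 | idle 4-7 | J2 7-8 | idle 8-9 | J1 9-13 |
Completion: J1=13  J2=8  J3=4
Turnaround (C−A): J1=4  J2=1  J3=4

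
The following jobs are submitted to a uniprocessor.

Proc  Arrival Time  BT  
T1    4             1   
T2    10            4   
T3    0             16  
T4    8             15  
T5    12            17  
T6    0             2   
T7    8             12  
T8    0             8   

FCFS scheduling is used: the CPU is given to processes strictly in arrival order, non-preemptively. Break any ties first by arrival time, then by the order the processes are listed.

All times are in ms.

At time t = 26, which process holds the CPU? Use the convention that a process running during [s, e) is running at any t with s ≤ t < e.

T1

Schedule: | T3 0-16 | T6 16-18 | T8 18-26 | T1 26-27 | T4 27-42 | T7 42-54 | T2 54-58 | T5 58-75 |
Completion: T1=27  T2=58  T3=16  T4=42  T5=75  T6=18  T7=54  T8=26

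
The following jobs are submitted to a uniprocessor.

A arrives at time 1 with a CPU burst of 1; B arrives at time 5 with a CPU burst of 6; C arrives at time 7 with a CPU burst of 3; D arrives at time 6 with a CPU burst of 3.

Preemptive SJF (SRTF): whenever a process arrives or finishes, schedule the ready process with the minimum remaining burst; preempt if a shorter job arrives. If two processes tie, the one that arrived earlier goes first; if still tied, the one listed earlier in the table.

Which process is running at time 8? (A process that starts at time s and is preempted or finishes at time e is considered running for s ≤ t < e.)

D

Gantt: | idle 0-1 | A 1-2 | idle 2-5 | B 5-6 | D 6-9 | C 9-12 | B 12-17 |
Completion: A=2  B=17  C=12  D=9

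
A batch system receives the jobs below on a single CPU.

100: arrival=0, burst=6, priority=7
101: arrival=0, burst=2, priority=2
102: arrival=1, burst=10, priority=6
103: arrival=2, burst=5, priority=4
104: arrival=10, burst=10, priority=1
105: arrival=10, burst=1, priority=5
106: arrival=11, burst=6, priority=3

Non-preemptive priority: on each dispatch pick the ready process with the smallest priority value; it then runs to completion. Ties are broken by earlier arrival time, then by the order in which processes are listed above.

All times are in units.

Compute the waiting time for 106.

16

Gantt: | 101 0-2 | 103 2-7 | 102 7-17 | 104 17-27 | 106 27-33 | 105 33-34 | 100 34-40 |
Completion: 100=40  101=2  102=17  103=7  104=27  105=34  106=33
Waiting(106) = turnaround − burst = 22 − 6 = 16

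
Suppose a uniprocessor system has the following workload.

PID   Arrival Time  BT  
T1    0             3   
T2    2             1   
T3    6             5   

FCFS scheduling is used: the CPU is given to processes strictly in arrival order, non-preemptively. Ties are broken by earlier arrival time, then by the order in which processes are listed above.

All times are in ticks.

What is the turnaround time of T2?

Schedule: | T1 0-3 | T2 3-4 | idle 4-6 | T3 6-11 |
Completion: T1=3  T2=4  T3=11
Turnaround(T2) = completion − arrival = 4 − 2 = 2

2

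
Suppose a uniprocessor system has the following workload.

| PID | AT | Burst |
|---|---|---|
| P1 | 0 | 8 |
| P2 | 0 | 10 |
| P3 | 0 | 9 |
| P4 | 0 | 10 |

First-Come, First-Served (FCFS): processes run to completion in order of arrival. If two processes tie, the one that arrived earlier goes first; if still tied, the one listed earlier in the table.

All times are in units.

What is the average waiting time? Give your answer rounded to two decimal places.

Schedule: | P1 0-8 | P2 8-18 | P3 18-27 | P4 27-37 |
Completion: P1=8  P2=18  P3=27  P4=37
Waiting times: P1=0, P2=8, P3=18, P4=27
Average waiting = (0+8+18+27) / 4 = 53/4 = 13.25

13.25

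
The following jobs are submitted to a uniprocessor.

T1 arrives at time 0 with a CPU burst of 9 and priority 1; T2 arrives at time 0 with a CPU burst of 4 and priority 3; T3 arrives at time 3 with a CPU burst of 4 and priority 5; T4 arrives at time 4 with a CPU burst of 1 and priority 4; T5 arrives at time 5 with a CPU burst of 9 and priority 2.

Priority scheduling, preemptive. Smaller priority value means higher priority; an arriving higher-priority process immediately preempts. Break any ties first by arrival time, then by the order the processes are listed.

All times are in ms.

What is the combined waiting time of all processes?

60

Timeline: | T1 0-9 | T5 9-18 | T2 18-22 | T4 22-23 | T3 23-27 |
Completion: T1=9  T2=22  T3=27  T4=23  T5=18
Waiting = turnaround − burst: T1=0, T2=18, T3=20, T4=18, T5=4
Total waiting = 0 + 18 + 20 + 18 + 4 = 60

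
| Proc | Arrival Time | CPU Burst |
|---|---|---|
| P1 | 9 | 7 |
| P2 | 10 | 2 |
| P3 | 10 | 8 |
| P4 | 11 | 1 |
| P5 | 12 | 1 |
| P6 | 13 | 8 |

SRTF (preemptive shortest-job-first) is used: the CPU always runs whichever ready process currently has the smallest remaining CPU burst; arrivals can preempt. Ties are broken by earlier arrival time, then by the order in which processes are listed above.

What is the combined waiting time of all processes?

31

Gantt: | idle 0-9 | P1 9-10 | P2 10-12 | P4 12-13 | P5 13-14 | P1 14-20 | P3 20-28 | P6 28-36 |
Completion: P1=20  P2=12  P3=28  P4=13  P5=14  P6=36
Turnaround (C−A): P1=11  P2=2  P3=18  P4=2  P5=2  P6=23
Waiting = turnaround − burst: P1=4, P2=0, P3=10, P4=1, P5=1, P6=15
Total waiting = 4 + 0 + 10 + 1 + 1 + 15 = 31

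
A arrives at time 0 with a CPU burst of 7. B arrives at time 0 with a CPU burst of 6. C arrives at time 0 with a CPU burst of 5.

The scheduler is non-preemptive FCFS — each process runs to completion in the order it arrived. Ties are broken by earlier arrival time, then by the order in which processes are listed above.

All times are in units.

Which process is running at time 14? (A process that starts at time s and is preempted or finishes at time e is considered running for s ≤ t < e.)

Gantt: | A 0-7 | B 7-13 | C 13-18 |
Completion: A=7  B=13  C=18
Turnaround (C−A): A=7  B=13  C=18

C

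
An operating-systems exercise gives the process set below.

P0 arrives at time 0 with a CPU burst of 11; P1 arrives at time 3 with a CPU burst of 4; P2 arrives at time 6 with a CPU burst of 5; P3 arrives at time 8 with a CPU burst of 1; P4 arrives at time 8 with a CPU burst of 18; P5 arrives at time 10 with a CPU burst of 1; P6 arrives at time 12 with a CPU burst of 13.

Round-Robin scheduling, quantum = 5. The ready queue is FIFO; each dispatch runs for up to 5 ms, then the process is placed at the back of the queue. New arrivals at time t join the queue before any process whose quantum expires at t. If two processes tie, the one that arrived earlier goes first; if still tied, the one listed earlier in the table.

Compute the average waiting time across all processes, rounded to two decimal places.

Gantt: | P0 0-5 | P1 5-9 | P0 9-14 | P2 14-19 | P3 19-20 | P4 20-25 | P5 25-26 | P6 26-31 | P0 31-32 | P4 32-37 | P6 37-42 | P4 42-47 | P6 47-50 | P4 50-53 |
Completion: P0=32  P1=9  P2=19  P3=20  P4=53  P5=26  P6=50
Turnaround (C−A): P0=32  P1=6  P2=13  P3=12  P4=45  P5=16  P6=38
Waiting times: P0=21, P1=2, P2=8, P3=11, P4=27, P5=15, P6=25
Average waiting = (21+2+8+11+27+15+25) / 7 = 109/7 = 15.57

15.57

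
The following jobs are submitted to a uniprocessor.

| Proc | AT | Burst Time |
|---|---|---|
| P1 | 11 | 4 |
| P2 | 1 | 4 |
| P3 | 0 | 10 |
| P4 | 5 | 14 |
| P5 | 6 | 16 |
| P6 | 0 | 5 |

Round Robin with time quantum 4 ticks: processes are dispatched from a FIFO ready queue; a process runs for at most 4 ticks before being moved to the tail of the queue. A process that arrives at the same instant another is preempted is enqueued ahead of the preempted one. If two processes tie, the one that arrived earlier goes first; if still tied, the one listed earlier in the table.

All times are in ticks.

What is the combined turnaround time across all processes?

176

Timeline: | P3 0-4 | P6 4-8 | P2 8-12 | P3 12-16 | P4 16-20 | P5 20-24 | P6 24-25 | P1 25-29 | P3 29-31 | P4 31-35 | P5 35-39 | P4 39-43 | P5 43-47 | P4 47-49 | P5 49-53 |
Completion: P1=29  P2=12  P3=31  P4=49  P5=53  P6=25
Turnaround = completion − arrival: P1=18, P2=11, P3=31, P4=44, P5=47, P6=25
Total turnaround = 18 + 11 + 31 + 44 + 47 + 25 = 176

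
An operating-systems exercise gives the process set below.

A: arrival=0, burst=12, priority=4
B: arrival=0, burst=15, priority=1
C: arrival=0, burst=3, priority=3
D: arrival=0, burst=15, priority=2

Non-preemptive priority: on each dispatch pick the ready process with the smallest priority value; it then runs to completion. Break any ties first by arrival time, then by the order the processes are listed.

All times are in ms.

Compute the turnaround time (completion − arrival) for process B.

Gantt: | B 0-15 | D 15-30 | C 30-33 | A 33-45 |
Completion: A=45  B=15  C=33  D=30
Turnaround(B) = completion − arrival = 15 − 0 = 15

15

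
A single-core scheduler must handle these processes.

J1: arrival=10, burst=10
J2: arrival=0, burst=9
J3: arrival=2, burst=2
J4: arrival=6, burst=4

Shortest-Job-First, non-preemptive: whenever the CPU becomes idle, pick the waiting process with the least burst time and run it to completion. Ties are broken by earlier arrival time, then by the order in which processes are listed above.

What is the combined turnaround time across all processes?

42

Timeline: | J2 0-9 | J3 9-11 | J4 11-15 | J1 15-25 |
Completion: J1=25  J2=9  J3=11  J4=15
Turnaround (C−A): J1=15  J2=9  J3=9  J4=9
Turnaround = completion − arrival: J1=15, J2=9, J3=9, J4=9
Total turnaround = 15 + 9 + 9 + 9 = 42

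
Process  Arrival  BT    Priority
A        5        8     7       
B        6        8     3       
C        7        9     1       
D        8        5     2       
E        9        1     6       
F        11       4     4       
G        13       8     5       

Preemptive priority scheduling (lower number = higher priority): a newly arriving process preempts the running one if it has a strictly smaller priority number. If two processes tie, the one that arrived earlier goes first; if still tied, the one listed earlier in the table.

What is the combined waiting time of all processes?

124

Gantt: | idle 0-5 | A 5-6 | B 6-7 | C 7-16 | D 16-21 | B 21-28 | F 28-32 | G 32-40 | E 40-41 | A 41-48 |
Completion: A=48  B=28  C=16  D=21  E=41  F=32  G=40
Turnaround (C−A): A=43  B=22  C=9  D=13  E=32  F=21  G=27
Waiting = turnaround − burst: A=35, B=14, C=0, D=8, E=31, F=17, G=19
Total waiting = 35 + 14 + 0 + 8 + 31 + 17 + 19 = 124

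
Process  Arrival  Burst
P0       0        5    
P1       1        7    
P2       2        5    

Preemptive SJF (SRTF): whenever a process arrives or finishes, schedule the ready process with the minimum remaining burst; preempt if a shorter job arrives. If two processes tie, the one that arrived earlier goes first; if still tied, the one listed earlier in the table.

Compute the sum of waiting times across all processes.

12

Timeline: | P0 0-5 | P2 5-10 | P1 10-17 |
Completion: P0=5  P1=17  P2=10
Turnaround (C−A): P0=5  P1=16  P2=8
Waiting = turnaround − burst: P0=0, P1=9, P2=3
Total waiting = 0 + 9 + 3 = 12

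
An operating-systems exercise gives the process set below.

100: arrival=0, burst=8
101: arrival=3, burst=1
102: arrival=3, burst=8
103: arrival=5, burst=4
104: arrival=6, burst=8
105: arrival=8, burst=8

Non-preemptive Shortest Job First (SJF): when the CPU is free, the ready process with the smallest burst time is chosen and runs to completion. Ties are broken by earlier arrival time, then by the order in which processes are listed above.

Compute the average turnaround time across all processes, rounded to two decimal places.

Gantt: | 100 0-8 | 101 8-9 | 103 9-13 | 102 13-21 | 104 21-29 | 105 29-37 |
Completion: 100=8  101=9  102=21  103=13  104=29  105=37
Turnaround times: 100=8, 101=6, 102=18, 103=8, 104=23, 105=29
Average turnaround = (8+6+18+8+23+29) / 6 = 92/6 = 15.33

15.33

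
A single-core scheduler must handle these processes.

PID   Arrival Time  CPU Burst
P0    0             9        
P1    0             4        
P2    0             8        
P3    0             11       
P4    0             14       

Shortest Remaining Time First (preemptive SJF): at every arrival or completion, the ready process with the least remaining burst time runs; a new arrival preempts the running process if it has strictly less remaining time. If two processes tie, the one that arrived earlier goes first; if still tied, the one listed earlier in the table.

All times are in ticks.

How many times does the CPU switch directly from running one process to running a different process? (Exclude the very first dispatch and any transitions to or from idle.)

4

Timeline: | P1 0-4 | P2 4-12 | P0 12-21 | P3 21-32 | P4 32-46 |
Completion: P0=21  P1=4  P2=12  P3=32  P4=46
Turnaround (C−A): P0=21  P1=4  P2=12  P3=32  P4=46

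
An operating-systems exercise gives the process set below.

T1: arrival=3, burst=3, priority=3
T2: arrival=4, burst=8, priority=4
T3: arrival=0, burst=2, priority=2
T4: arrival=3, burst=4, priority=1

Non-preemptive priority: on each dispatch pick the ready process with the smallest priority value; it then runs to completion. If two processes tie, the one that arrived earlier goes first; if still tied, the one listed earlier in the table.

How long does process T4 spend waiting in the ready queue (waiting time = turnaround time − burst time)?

0

Timeline: | T3 0-2 | idle 2-3 | T4 3-7 | T1 7-10 | T2 10-18 |
Completion: T1=10  T2=18  T3=2  T4=7
Turnaround (C−A): T1=7  T2=14  T3=2  T4=4
Waiting(T4) = turnaround − burst = 4 − 4 = 0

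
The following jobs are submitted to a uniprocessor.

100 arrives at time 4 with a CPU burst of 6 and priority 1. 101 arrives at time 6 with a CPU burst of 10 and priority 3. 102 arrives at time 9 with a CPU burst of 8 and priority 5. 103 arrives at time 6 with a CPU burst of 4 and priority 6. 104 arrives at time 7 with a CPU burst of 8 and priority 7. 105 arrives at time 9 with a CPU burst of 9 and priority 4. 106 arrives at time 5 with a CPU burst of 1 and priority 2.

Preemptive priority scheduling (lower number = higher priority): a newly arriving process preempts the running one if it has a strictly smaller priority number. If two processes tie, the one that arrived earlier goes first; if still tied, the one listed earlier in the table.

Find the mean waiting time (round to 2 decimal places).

Gantt: | idle 0-4 | 100 4-10 | 106 10-11 | 101 11-21 | 105 21-30 | 102 30-38 | 103 38-42 | 104 42-50 |
Completion: 100=10  101=21  102=38  103=42  104=50  105=30  106=11
Waiting times: 100=0, 101=5, 102=21, 103=32, 104=35, 105=12, 106=5
Average waiting = (0+5+21+32+35+12+5) / 7 = 110/7 = 15.71

15.71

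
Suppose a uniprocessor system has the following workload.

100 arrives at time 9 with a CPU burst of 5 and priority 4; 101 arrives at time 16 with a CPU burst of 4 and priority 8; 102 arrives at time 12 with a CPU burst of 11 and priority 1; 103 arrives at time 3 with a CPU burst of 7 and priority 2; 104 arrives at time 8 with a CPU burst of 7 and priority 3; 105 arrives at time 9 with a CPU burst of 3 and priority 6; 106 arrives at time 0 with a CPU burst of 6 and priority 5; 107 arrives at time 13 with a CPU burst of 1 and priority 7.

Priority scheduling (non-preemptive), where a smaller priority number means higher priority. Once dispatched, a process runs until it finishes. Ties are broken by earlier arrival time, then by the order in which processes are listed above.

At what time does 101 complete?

44

Timeline: | 106 0-6 | 103 6-13 | 102 13-24 | 104 24-31 | 100 31-36 | 105 36-39 | 107 39-40 | 101 40-44 |
Completion: 100=36  101=44  102=24  103=13  104=31  105=39  106=6  107=40
Turnaround (C−A): 100=27  101=28  102=12  103=10  104=23  105=30  106=6  107=27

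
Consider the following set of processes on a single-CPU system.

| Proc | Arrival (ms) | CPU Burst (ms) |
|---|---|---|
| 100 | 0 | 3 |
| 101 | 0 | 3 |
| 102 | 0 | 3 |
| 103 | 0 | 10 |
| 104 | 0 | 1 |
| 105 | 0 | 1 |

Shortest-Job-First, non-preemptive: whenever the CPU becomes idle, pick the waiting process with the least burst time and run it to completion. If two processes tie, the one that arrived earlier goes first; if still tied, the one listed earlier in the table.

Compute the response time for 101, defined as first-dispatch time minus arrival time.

5

Timeline: | 104 0-1 | 105 1-2 | 100 2-5 | 101 5-8 | 102 8-11 | 103 11-21 |
Completion: 100=5  101=8  102=11  103=21  104=1  105=2
Turnaround (C−A): 100=5  101=8  102=11  103=21  104=1  105=2
Response(101) = first start − arrival = 5 − 0 = 5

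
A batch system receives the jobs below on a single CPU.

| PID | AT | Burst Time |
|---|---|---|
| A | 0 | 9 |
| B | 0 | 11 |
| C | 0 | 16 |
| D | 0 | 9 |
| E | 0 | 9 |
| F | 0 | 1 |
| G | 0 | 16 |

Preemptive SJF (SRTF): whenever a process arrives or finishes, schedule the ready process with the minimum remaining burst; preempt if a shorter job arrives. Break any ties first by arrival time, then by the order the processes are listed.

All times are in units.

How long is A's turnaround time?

10

Schedule: | F 0-1 | A 1-10 | D 10-19 | E 19-28 | B 28-39 | C 39-55 | G 55-71 |
Completion: A=10  B=39  C=55  D=19  E=28  F=1  G=71
Turnaround (C−A): A=10  B=39  C=55  D=19  E=28  F=1  G=71
Turnaround(A) = completion − arrival = 10 − 0 = 10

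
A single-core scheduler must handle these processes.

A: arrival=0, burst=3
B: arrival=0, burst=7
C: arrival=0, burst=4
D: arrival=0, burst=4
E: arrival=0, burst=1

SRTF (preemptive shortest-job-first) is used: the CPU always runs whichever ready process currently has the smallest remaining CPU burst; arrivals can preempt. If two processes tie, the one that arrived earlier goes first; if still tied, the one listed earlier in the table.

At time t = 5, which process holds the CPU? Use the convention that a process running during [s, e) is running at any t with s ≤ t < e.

Schedule: | E 0-1 | A 1-4 | C 4-8 | D 8-12 | B 12-19 |
Completion: A=4  B=19  C=8  D=12  E=1
Turnaround (C−A): A=4  B=19  C=8  D=12  E=1

C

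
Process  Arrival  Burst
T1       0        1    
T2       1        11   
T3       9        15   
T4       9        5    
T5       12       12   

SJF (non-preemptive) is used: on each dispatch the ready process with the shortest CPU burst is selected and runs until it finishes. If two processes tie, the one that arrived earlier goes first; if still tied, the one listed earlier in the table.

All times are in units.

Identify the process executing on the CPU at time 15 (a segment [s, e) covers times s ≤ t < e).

T4

Gantt: | T1 0-1 | T2 1-12 | T4 12-17 | T5 17-29 | T3 29-44 |
Completion: T1=1  T2=12  T3=44  T4=17  T5=29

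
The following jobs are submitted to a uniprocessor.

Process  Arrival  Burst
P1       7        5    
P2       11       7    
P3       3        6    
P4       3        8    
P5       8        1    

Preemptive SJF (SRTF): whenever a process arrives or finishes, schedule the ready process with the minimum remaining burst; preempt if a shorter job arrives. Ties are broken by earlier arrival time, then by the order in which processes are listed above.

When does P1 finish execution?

Schedule: | idle 0-3 | P3 3-9 | P5 9-10 | P1 10-15 | P2 15-22 | P4 22-30 |
Completion: P1=15  P2=22  P3=9  P4=30  P5=10

15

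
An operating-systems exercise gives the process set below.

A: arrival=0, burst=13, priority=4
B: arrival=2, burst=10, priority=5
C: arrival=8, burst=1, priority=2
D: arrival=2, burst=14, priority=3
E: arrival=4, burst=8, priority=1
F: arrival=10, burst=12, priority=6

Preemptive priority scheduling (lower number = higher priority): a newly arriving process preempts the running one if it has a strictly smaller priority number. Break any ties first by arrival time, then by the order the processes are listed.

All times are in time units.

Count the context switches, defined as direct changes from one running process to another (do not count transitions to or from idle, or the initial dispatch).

Timeline: | A 0-2 | D 2-4 | E 4-12 | C 12-13 | D 13-25 | A 25-36 | B 36-46 | F 46-58 |
Completion: A=36  B=46  C=13  D=25  E=12  F=58
Turnaround (C−A): A=36  B=44  C=5  D=23  E=8  F=48

7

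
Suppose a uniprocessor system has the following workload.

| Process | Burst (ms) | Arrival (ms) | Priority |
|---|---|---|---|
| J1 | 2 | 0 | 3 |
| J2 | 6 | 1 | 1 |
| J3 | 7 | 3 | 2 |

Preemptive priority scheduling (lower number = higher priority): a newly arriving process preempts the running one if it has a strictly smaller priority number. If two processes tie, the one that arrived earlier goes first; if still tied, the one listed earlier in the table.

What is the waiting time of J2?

Timeline: | J1 0-1 | J2 1-7 | J3 7-14 | J1 14-15 |
Completion: J1=15  J2=7  J3=14
Waiting(J2) = turnaround − burst = 6 − 6 = 0

0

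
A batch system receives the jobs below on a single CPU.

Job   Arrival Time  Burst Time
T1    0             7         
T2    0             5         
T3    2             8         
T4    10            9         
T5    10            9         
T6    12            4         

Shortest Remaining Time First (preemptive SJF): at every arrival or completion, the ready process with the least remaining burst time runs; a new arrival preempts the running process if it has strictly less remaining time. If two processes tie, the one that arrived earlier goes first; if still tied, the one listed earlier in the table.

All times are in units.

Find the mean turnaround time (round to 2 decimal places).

16.33

Gantt: | T2 0-5 | T1 5-12 | T6 12-16 | T3 16-24 | T4 24-33 | T5 33-42 |
Completion: T1=12  T2=5  T3=24  T4=33  T5=42  T6=16
Turnaround (C−A): T1=12  T2=5  T3=22  T4=23  T5=32  T6=4
Turnaround times: T1=12, T2=5, T3=22, T4=23, T5=32, T6=4
Average turnaround = (12+5+22+23+32+4) / 6 = 98/6 = 16.33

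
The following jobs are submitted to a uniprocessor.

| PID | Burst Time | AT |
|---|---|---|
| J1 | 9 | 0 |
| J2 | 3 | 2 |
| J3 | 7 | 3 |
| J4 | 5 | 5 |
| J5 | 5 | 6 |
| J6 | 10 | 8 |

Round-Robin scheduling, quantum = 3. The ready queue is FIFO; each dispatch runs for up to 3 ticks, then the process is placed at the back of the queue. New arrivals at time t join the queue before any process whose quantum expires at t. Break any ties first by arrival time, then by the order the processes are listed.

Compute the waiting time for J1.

Timeline: | J1 0-3 | J2 3-6 | J3 6-9 | J1 9-12 | J4 12-15 | J5 15-18 | J6 18-21 | J3 21-24 | J1 24-27 | J4 27-29 | J5 29-31 | J6 31-34 | J3 34-35 | J6 35-39 |
Completion: J1=27  J2=6  J3=35  J4=29  J5=31  J6=39
Turnaround (C−A): J1=27  J2=4  J3=32  J4=24  J5=25  J6=31
Waiting(J1) = turnaround − burst = 27 − 9 = 18

18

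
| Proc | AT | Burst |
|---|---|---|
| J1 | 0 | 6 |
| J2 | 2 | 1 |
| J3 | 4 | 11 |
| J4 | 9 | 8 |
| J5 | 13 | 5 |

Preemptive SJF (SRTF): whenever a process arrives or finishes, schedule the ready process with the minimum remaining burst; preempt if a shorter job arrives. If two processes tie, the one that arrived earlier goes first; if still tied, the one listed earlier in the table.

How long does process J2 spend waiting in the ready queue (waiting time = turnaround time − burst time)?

0

Timeline: | J1 0-2 | J2 2-3 | J1 3-7 | J3 7-9 | J4 9-17 | J5 17-22 | J3 22-31 |
Completion: J1=7  J2=3  J3=31  J4=17  J5=22
Waiting(J2) = turnaround − burst = 1 − 1 = 0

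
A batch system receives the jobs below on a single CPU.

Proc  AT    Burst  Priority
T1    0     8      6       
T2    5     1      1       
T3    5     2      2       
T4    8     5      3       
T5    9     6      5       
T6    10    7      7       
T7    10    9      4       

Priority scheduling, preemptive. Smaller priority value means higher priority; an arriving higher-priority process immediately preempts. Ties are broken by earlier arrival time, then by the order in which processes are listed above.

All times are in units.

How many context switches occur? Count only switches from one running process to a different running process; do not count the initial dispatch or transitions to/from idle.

7

Gantt: | T1 0-5 | T2 5-6 | T3 6-8 | T4 8-13 | T7 13-22 | T5 22-28 | T1 28-31 | T6 31-38 |
Completion: T1=31  T2=6  T3=8  T4=13  T5=28  T6=38  T7=22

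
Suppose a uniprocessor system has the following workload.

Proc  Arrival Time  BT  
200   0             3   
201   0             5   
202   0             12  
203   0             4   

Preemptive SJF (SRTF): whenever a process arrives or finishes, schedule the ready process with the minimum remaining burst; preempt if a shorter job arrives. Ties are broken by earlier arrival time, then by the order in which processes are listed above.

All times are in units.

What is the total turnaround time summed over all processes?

46

Schedule: | 200 0-3 | 203 3-7 | 201 7-12 | 202 12-24 |
Completion: 200=3  201=12  202=24  203=7
Turnaround = completion − arrival: 200=3, 201=12, 202=24, 203=7
Total turnaround = 3 + 12 + 24 + 7 = 46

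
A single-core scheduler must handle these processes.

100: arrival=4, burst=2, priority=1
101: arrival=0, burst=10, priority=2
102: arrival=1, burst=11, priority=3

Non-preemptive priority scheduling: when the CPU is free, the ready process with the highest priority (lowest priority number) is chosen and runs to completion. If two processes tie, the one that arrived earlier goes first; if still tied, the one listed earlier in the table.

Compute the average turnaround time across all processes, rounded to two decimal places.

13.33

Gantt: | 101 0-10 | 100 10-12 | 102 12-23 |
Completion: 100=12  101=10  102=23
Turnaround times: 100=8, 101=10, 102=22
Average turnaround = (8+10+22) / 3 = 40/3 = 13.33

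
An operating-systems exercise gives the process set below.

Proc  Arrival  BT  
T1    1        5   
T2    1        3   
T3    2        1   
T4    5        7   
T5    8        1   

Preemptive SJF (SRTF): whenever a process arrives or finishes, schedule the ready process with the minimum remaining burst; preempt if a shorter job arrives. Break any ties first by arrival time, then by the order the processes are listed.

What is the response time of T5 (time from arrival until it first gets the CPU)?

Gantt: | idle 0-1 | T2 1-2 | T3 2-3 | T2 3-5 | T1 5-8 | T5 8-9 | T1 9-11 | T4 11-18 |
Completion: T1=11  T2=5  T3=3  T4=18  T5=9
Response(T5) = first start − arrival = 8 − 8 = 0

0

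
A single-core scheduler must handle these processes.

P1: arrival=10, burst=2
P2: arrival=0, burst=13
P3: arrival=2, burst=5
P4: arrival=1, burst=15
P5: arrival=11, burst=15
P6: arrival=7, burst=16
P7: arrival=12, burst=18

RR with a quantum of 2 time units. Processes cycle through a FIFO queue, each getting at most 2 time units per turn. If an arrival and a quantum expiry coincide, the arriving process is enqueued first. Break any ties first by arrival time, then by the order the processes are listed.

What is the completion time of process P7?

84

Timeline: | P2 0-2 | P4 2-4 | P3 4-6 | P2 6-8 | P4 8-10 | P3 10-12 | P6 12-14 | P2 14-16 | P1 16-18 | P4 18-20 | P5 20-22 | P7 22-24 | P3 24-25 | P6 25-27 | P2 27-29 | P4 29-31 | P5 31-33 | P7 33-35 | P6 35-37 | P2 37-39 | P4 39-41 | P5 41-43 | P7 43-45 | P6 45-47 | P2 47-49 | P4 49-51 | P5 51-53 | P7 53-55 | P6 55-57 | P2 57-58 | P4 58-60 | P5 60-62 | P7 62-64 | P6 64-66 | P4 66-67 | P5 67-69 | P7 69-71 | P6 71-73 | P5 73-75 | P7 75-77 | P6 77-79 | P5 79-80 | P7 80-84 |
Completion: P1=18  P2=58  P3=25  P4=67  P5=80  P6=79  P7=84
Turnaround (C−A): P1=8  P2=58  P3=23  P4=66  P5=69  P6=72  P7=72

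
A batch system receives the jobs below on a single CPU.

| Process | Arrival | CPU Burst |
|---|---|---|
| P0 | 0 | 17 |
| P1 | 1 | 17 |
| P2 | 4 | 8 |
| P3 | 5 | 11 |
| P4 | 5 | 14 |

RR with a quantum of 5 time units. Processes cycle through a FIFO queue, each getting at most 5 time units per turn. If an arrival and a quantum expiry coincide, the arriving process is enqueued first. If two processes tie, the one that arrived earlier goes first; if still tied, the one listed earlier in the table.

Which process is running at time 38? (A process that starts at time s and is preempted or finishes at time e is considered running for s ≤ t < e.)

Gantt: | P0 0-5 | P1 5-10 | P2 10-15 | P3 15-20 | P4 20-25 | P0 25-30 | P1 30-35 | P2 35-38 | P3 38-43 | P4 43-48 | P0 48-53 | P1 53-58 | P3 58-59 | P4 59-63 | P0 63-65 | P1 65-67 |
Completion: P0=65  P1=67  P2=38  P3=59  P4=63

P3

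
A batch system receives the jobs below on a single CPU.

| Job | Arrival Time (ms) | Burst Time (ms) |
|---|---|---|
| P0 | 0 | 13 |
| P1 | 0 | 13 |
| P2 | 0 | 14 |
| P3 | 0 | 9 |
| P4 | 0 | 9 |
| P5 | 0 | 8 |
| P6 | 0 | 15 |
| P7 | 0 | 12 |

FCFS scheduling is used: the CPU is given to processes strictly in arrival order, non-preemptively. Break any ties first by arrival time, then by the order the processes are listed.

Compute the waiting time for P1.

13

Schedule: | P0 0-13 | P1 13-26 | P2 26-40 | P3 40-49 | P4 49-58 | P5 58-66 | P6 66-81 | P7 81-93 |
Completion: P0=13  P1=26  P2=40  P3=49  P4=58  P5=66  P6=81  P7=93
Turnaround (C−A): P0=13  P1=26  P2=40  P3=49  P4=58  P5=66  P6=81  P7=93
Waiting(P1) = turnaround − burst = 26 − 13 = 13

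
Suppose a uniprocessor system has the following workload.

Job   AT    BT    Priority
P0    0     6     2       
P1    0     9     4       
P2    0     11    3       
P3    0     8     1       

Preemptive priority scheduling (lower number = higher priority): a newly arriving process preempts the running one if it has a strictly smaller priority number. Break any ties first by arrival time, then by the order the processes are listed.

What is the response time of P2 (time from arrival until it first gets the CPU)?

14

Timeline: | P3 0-8 | P0 8-14 | P2 14-25 | P1 25-34 |
Completion: P0=14  P1=34  P2=25  P3=8
Response(P2) = first start − arrival = 14 − 0 = 14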